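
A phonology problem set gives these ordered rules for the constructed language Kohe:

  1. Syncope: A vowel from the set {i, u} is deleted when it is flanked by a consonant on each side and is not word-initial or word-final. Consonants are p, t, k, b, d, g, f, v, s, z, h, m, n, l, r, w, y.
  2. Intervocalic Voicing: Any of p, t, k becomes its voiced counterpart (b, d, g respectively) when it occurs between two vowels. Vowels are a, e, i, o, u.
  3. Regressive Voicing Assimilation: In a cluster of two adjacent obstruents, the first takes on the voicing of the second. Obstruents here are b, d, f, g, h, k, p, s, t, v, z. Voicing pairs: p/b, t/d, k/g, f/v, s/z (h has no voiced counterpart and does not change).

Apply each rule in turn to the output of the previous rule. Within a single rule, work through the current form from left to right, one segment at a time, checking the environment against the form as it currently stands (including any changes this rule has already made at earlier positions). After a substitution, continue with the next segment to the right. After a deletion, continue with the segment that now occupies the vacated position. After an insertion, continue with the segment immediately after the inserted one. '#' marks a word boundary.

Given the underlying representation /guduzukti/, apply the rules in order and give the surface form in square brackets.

1 Syncope: [guduzukti] → [gdzkti]
2 Intervocalic Voicing: no change — [gdzkti]
3 Regressive Voicing Assimilation: [gdzkti] → [gdskti]

[gdskti]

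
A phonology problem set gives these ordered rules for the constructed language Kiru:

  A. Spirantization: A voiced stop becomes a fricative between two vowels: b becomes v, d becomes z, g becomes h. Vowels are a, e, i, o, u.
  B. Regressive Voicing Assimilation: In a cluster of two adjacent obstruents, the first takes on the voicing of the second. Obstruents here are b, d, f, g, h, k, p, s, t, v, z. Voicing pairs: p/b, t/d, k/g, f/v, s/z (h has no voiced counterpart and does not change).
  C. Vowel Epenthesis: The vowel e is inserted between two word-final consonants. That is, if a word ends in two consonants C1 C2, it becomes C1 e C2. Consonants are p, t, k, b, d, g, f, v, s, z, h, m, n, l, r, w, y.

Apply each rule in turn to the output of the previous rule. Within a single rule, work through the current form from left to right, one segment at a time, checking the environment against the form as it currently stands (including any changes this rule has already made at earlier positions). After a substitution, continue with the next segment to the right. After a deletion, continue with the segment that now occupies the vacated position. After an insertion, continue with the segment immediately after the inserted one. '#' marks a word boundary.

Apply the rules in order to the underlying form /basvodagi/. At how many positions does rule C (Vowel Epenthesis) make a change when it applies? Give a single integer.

A Spirantization: [basvodagi] → [basvozahi]
B Regressive Voicing Assimilation: [basvozahi] → [bazvozahi]
C Vowel Epenthesis: no change — [bazvozahi]
Rule C changed 0 position(s).

0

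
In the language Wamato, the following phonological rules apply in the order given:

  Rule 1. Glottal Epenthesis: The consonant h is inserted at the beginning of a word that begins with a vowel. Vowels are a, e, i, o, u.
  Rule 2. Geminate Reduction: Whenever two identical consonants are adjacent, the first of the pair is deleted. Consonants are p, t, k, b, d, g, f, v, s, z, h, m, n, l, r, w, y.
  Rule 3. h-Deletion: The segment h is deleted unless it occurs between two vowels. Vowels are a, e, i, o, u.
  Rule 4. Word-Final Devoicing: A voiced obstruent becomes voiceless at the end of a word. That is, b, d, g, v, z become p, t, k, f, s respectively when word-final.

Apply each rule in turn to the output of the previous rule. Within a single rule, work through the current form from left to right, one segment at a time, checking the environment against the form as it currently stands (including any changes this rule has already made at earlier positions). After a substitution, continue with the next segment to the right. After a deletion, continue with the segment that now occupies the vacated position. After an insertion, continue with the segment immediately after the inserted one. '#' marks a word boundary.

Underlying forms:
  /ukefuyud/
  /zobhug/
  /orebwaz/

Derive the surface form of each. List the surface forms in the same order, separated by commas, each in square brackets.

[ukefuyut], [zobuk], [orebwas]

/ukefuyud/:
  Rule 1 Glottal Epenthesis: [ukefuyud] → [hukefuyud]
  Rule 2 Geminate Reduction: no change — [hukefuyud]
  Rule 3 h-Deletion: [hukefuyud] → [ukefuyud]
  Rule 4 Word-Final Devoicing: [ukefuyud] → [ukefuyut]
/zobhug/:
  Rule 1 Glottal Epenthesis: no change — [zobhug]
  Rule 2 Geminate Reduction: no change — [zobhug]
  Rule 3 h-Deletion: [zobhug] → [zobug]
  Rule 4 Word-Final Devoicing: [zobug] → [zobuk]
/orebwaz/:
  Rule 1 Glottal Epenthesis: [orebwaz] → [horebwaz]
  Rule 2 Geminate Reduction: no change — [horebwaz]
  Rule 3 h-Deletion: [horebwaz] → [orebwaz]
  Rule 4 Word-Final Devoicing: [orebwaz] → [orebwas]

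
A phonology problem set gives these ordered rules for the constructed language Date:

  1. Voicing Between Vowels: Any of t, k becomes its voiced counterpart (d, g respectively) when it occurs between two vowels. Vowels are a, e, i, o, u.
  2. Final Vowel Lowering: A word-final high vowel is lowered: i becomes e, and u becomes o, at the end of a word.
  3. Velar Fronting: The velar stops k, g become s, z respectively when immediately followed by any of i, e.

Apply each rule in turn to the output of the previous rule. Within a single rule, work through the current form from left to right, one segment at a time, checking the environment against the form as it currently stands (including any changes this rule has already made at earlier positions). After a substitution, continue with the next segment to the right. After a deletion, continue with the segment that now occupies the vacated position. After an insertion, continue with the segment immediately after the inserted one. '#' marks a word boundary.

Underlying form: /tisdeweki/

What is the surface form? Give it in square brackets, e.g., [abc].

[tisdeweze]

1 Voicing Between Vowels: [tisdeweki] → [tisdewegi]
2 Final Vowel Lowering: [tisdewegi] → [tisdewege]
3 Velar Fronting: [tisdewege] → [tisdeweze]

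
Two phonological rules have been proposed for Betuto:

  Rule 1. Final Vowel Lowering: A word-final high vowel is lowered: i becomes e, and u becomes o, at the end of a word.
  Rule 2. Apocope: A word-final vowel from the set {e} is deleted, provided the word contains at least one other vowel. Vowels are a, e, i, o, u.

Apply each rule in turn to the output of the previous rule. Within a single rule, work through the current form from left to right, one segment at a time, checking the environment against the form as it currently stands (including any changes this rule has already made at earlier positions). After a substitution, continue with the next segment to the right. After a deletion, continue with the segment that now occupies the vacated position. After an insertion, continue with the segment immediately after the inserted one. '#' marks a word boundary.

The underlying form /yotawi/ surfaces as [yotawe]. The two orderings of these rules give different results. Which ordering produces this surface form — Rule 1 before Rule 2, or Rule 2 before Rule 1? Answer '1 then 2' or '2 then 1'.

2 then 1

Order 1 then 2:
  1 Final Vowel Lowering: [yotawi] → [yotawe]
  2 Apocope: [yotawe] → [yotaw]
  result: [yotaw]
Order 2 then 1:
  2 Apocope: no change — [yotawi]
  1 Final Vowel Lowering: [yotawi] → [yotawe]
  result: [yotawe]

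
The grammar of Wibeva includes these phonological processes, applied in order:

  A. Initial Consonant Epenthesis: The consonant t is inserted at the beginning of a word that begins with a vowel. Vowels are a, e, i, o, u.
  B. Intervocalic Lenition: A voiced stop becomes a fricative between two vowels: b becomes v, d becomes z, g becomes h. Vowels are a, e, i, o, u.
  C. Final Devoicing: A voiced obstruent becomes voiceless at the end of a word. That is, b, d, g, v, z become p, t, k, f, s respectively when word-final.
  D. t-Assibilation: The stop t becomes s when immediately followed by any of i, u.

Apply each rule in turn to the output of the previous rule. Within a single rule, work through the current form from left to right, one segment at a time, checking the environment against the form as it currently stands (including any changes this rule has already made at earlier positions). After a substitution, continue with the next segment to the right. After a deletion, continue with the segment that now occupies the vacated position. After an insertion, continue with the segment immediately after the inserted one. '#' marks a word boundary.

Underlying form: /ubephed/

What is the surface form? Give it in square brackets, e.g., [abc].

A Initial Consonant Epenthesis: [ubephed] → [tubephed]
B Intervocalic Lenition: [tubephed] → [tuvephed]
C Final Devoicing: [tuvephed] → [tuvephet]
D t-Assibilation: [tuvephet] → [suvephet]

[suvephet]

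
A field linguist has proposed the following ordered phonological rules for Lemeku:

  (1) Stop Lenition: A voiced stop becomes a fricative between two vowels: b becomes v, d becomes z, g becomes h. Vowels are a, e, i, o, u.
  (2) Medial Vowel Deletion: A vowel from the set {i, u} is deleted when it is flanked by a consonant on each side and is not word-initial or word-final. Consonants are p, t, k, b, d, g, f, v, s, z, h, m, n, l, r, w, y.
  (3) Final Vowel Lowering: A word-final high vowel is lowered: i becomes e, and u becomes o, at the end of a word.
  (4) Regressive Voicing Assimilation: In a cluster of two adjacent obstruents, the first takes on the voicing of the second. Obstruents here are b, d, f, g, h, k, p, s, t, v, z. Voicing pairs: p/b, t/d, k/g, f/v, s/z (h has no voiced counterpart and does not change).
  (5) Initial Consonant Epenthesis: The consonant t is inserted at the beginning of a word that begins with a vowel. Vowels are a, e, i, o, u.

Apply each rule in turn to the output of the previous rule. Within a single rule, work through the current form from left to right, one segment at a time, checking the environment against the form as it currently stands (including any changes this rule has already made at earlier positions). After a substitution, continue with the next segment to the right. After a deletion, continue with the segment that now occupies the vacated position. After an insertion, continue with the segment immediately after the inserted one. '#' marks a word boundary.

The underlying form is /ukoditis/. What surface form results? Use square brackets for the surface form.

(1) Stop Lenition: [ukoditis] → [ukozitis]
(2) Medial Vowel Deletion: [ukozitis] → [ukozts]
(3) Final Vowel Lowering: no change — [ukozts]
(4) Regressive Voicing Assimilation: [ukozts] → [ukosts]
(5) Initial Consonant Epenthesis: [ukosts] → [tukosts]

[tukosts]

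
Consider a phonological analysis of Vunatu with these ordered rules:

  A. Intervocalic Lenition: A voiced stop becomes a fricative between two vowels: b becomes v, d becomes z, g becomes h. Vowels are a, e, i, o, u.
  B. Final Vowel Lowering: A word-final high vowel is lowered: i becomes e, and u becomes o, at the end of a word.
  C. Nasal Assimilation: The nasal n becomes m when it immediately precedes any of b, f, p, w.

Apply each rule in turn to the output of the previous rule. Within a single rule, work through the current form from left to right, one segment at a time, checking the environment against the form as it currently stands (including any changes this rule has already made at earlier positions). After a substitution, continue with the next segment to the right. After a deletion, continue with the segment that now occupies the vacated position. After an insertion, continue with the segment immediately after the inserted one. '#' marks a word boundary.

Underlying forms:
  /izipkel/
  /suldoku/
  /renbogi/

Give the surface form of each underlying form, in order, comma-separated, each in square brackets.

/izipkel/:
  A Intervocalic Lenition: no change — [izipkel]
  B Final Vowel Lowering: no change — [izipkel]
  C Nasal Assimilation: no change — [izipkel]
/suldoku/:
  A Intervocalic Lenition: no change — [suldoku]
  B Final Vowel Lowering: [suldoku] → [suldoko]
  C Nasal Assimilation: no change — [suldoko]
/renbogi/:
  A Intervocalic Lenition: [renbogi] → [renbohi]
  B Final Vowel Lowering: [renbohi] → [renbohe]
  C Nasal Assimilation: [renbohe] → [rembohe]

[izipkel], [suldoko], [rembohe]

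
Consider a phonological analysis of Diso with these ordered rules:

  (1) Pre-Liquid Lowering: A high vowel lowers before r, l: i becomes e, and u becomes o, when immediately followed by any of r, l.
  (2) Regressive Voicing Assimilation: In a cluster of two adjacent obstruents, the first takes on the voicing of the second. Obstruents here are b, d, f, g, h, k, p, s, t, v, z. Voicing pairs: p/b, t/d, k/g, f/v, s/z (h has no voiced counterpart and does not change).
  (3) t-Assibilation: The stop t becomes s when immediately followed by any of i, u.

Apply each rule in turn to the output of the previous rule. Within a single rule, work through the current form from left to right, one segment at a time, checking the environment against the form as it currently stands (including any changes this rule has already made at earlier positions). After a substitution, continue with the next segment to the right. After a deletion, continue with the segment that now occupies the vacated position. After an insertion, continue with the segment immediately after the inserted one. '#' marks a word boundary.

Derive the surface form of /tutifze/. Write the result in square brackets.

(1) Pre-Liquid Lowering: no change — [tutifze]
(2) Regressive Voicing Assimilation: [tutifze] → [tutivze]
(3) t-Assibilation: [tutivze] → [susivze]

[susivze]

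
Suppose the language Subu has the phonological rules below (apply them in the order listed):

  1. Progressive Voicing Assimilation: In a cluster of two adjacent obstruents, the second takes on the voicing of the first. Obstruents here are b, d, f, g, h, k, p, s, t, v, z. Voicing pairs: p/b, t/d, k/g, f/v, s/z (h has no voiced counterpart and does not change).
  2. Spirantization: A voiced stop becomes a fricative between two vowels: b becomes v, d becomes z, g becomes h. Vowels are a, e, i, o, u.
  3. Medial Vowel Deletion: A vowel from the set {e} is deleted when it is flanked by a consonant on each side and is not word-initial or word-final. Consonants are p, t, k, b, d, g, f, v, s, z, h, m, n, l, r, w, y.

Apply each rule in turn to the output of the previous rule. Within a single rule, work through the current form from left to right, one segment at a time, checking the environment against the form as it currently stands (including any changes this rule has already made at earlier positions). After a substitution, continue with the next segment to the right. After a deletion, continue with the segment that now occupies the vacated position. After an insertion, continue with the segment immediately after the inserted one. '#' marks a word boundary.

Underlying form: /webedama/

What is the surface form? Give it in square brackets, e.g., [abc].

[wvzama]

1 Progressive Voicing Assimilation: no change — [webedama]
2 Spirantization: [webedama] → [wevezama]
3 Medial Vowel Deletion: [wevezama] → [wvzama]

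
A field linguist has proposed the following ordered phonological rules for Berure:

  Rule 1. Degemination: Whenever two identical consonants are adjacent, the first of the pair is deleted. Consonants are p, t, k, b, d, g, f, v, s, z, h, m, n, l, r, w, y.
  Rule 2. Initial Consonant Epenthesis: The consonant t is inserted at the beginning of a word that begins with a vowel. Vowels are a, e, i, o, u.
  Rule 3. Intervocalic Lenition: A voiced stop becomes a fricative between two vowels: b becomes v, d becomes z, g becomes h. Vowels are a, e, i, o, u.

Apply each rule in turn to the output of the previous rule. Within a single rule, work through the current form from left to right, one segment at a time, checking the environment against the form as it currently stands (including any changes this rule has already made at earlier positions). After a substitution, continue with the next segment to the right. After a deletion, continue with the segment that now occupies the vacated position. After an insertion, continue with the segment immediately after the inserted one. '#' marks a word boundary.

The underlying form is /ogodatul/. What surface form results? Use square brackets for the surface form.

Rule 1 Degemination: no change — [ogodatul]
Rule 2 Initial Consonant Epenthesis: [ogodatul] → [togodatul]
Rule 3 Intervocalic Lenition: [togodatul] → [tohozatul]

[tohozatul]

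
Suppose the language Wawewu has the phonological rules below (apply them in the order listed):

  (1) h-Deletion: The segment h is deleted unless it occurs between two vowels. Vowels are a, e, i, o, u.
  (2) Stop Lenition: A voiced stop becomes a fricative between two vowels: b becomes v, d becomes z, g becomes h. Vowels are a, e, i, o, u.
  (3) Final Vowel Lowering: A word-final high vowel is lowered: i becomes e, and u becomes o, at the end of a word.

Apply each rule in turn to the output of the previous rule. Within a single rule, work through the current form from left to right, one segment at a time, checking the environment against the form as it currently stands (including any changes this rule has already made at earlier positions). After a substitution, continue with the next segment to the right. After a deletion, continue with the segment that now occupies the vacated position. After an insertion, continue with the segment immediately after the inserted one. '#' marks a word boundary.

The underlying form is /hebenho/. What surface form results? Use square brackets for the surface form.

(1) h-Deletion: [hebenho] → [ebeno]
(2) Stop Lenition: [ebeno] → [eveno]
(3) Final Vowel Lowering: no change — [eveno]

[eveno]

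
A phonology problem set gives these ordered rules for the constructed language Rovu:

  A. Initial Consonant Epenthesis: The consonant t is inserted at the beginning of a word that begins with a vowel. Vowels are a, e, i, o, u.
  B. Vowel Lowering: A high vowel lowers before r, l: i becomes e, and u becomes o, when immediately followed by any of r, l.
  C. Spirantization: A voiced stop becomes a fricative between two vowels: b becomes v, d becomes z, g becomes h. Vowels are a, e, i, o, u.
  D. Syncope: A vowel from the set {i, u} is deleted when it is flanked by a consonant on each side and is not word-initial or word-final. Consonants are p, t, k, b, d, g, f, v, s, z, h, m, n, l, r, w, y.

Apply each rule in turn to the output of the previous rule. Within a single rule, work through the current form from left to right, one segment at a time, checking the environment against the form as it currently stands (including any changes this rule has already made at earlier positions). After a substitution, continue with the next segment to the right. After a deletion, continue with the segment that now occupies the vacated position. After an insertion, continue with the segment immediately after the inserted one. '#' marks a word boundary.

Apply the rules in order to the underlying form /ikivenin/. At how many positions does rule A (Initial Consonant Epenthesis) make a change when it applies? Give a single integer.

1

A Initial Consonant Epenthesis: [ikivenin] → [tikivenin]
B Vowel Lowering: no change — [tikivenin]
C Spirantization: no change — [tikivenin]
D Syncope: [tikivenin] → [tkvenn]
Rule A changed 1 position(s).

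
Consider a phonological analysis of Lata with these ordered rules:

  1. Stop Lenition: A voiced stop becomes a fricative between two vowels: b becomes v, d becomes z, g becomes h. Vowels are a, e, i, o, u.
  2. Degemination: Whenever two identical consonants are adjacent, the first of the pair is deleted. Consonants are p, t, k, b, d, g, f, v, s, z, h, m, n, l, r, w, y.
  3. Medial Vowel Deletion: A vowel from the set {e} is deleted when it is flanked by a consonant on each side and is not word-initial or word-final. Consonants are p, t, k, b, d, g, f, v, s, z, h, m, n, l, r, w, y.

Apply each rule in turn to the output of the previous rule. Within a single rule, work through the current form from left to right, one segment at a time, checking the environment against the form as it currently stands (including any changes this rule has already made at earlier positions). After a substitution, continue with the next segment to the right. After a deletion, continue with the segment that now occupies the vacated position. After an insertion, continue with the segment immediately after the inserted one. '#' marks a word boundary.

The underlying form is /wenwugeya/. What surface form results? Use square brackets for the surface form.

1 Stop Lenition: [wenwugeya] → [wenwuheya]
2 Degemination: no change — [wenwuheya]
3 Medial Vowel Deletion: [wenwuheya] → [wnwuhya]

[wnwuhya]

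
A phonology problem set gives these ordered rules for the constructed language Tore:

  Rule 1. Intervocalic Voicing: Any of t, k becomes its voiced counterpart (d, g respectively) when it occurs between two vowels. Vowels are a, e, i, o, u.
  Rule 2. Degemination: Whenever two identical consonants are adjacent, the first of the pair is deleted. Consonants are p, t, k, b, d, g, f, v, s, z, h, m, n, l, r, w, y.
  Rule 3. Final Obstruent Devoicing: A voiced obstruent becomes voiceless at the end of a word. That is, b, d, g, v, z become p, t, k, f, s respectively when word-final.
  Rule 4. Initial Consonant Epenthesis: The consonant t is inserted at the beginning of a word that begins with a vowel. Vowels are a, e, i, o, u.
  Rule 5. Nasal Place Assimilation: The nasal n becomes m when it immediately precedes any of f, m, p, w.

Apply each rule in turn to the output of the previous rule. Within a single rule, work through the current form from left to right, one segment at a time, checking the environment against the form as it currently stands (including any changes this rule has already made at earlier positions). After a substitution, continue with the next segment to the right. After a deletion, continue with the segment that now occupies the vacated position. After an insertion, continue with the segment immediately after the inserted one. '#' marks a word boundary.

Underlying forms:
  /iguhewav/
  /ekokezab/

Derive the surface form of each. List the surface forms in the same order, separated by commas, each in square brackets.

[tiguhewaf], [tegogezap]

/iguhewav/:
  Rule 1 Intervocalic Voicing: no change — [iguhewav]
  Rule 2 Degemination: no change — [iguhewav]
  Rule 3 Final Obstruent Devoicing: [iguhewav] → [iguhewaf]
  Rule 4 Initial Consonant Epenthesis: [iguhewaf] → [tiguhewaf]
  Rule 5 Nasal Place Assimilation: no change — [tiguhewaf]
/ekokezab/:
  Rule 1 Intervocalic Voicing: [ekokezab] → [egogezab]
  Rule 2 Degemination: no change — [egogezab]
  Rule 3 Final Obstruent Devoicing: [egogezab] → [egogezap]
  Rule 4 Initial Consonant Epenthesis: [egogezap] → [tegogezap]
  Rule 5 Nasal Place Assimilation: no change — [tegogezap]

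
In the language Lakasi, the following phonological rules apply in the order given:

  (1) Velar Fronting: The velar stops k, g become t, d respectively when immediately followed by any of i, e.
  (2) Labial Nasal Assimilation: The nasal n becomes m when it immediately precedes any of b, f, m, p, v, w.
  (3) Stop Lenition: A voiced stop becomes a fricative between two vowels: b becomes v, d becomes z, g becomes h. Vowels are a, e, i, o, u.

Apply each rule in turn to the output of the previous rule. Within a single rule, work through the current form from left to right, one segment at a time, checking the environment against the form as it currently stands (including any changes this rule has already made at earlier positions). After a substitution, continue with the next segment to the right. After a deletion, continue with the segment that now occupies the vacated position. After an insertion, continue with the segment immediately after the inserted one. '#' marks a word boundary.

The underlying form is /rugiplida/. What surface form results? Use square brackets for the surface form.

(1) Velar Fronting: [rugiplida] → [rudiplida]
(2) Labial Nasal Assimilation: no change — [rudiplida]
(3) Stop Lenition: [rudiplida] → [ruzipliza]

[ruzipliza]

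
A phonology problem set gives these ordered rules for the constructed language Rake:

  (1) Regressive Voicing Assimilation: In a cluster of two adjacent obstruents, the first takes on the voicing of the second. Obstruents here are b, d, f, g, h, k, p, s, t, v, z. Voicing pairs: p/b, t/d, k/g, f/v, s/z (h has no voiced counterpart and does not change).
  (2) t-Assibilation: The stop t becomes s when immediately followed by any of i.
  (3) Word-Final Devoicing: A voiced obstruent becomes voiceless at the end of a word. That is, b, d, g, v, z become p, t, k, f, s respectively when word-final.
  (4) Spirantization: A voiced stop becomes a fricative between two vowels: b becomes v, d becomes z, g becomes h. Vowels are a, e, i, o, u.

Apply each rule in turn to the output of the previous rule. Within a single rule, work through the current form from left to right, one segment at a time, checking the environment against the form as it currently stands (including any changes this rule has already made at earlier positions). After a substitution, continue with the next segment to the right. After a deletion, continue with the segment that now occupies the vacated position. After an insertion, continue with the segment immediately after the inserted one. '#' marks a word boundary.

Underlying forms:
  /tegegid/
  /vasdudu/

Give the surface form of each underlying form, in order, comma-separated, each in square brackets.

/tegegid/:
  (1) Regressive Voicing Assimilation: no change — [tegegid]
  (2) t-Assibilation: no change — [tegegid]
  (3) Word-Final Devoicing: [tegegid] → [tegegit]
  (4) Spirantization: [tegegit] → [tehehit]
/vasdudu/:
  (1) Regressive Voicing Assimilation: [vasdudu] → [vazdudu]
  (2) t-Assibilation: no change — [vazdudu]
  (3) Word-Final Devoicing: no change — [vazdudu]
  (4) Spirantization: [vazdudu] → [vazduzu]

[tehehit], [vazduzu]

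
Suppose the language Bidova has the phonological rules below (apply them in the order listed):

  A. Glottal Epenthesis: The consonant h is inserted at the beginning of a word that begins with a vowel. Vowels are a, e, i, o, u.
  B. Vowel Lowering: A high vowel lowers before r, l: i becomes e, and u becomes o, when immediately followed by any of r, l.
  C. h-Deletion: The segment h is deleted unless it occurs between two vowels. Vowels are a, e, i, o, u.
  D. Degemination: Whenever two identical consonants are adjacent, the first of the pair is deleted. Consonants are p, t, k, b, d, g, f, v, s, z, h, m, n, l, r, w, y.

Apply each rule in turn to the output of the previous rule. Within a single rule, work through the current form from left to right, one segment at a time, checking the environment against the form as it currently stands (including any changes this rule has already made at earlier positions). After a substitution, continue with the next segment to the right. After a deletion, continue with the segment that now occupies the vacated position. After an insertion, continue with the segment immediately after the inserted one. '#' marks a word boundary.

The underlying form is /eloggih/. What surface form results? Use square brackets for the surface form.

A Glottal Epenthesis: [eloggih] → [heloggih]
B Vowel Lowering: no change — [heloggih]
C h-Deletion: [heloggih] → [eloggi]
D Degemination: [eloggi] → [elogi]

[elogi]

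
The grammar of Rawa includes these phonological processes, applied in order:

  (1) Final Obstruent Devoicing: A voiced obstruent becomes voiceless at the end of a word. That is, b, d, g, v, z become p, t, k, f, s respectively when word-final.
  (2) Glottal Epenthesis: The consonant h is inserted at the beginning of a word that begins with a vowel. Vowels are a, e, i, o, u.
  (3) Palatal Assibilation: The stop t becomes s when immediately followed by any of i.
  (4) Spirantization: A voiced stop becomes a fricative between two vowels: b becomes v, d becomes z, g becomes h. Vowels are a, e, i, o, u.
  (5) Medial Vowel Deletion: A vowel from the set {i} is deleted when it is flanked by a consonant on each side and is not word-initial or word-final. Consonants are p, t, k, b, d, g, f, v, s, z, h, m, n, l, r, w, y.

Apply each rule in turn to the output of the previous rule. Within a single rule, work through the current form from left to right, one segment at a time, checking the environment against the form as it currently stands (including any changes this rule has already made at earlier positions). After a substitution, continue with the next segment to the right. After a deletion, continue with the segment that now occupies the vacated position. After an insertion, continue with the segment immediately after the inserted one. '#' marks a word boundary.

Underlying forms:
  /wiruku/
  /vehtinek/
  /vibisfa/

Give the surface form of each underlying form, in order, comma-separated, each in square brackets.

/wiruku/:
  (1) Final Obstruent Devoicing: no change — [wiruku]
  (2) Glottal Epenthesis: no change — [wiruku]
  (3) Palatal Assibilation: no change — [wiruku]
  (4) Spirantization: no change — [wiruku]
  (5) Medial Vowel Deletion: [wiruku] → [wruku]
/vehtinek/:
  (1) Final Obstruent Devoicing: no change — [vehtinek]
  (2) Glottal Epenthesis: no change — [vehtinek]
  (3) Palatal Assibilation: [vehtinek] → [vehsinek]
  (4) Spirantization: no change — [vehsinek]
  (5) Medial Vowel Deletion: [vehsinek] → [vehsnek]
/vibisfa/:
  (1) Final Obstruent Devoicing: no change — [vibisfa]
  (2) Glottal Epenthesis: no change — [vibisfa]
  (3) Palatal Assibilation: no change — [vibisfa]
  (4) Spirantization: [vibisfa] → [vivisfa]
  (5) Medial Vowel Deletion: [vivisfa] → [vvsfa]

[wruku], [vehsnek], [vvsfa]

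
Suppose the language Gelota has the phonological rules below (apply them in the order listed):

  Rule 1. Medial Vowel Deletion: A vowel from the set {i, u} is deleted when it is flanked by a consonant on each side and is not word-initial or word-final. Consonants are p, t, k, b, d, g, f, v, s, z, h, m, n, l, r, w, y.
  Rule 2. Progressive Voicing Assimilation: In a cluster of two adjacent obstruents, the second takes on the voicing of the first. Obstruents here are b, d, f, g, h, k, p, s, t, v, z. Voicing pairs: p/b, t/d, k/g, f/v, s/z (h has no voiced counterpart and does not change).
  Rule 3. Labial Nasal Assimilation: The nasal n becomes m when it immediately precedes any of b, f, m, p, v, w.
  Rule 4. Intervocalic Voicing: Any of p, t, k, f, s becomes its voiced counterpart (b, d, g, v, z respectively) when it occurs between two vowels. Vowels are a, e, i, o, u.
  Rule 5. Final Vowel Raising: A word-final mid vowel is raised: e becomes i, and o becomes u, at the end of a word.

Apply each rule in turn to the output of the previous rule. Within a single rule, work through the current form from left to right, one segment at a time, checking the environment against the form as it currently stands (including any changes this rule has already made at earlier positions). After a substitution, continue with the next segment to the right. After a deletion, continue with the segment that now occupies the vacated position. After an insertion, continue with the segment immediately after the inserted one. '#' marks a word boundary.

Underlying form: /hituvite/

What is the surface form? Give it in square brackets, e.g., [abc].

Rule 1 Medial Vowel Deletion: [hituvite] → [htvte]
Rule 2 Progressive Voicing Assimilation: [htvte] → [htfte]
Rule 3 Labial Nasal Assimilation: no change — [htfte]
Rule 4 Intervocalic Voicing: no change — [htfte]
Rule 5 Final Vowel Raising: [htfte] → [htfti]

[htfti]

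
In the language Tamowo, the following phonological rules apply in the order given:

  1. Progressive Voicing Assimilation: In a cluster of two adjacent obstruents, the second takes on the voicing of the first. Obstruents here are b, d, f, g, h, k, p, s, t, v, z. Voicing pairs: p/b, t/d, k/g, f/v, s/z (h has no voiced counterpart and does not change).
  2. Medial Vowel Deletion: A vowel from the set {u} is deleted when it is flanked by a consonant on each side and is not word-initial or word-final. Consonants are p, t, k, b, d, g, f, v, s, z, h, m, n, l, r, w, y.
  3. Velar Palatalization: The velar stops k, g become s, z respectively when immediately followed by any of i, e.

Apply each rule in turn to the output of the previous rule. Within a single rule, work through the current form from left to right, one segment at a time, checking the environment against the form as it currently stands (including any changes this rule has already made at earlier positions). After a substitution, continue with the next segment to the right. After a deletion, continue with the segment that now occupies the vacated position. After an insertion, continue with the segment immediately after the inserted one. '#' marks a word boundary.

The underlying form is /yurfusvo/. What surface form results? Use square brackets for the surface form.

[yrfsfo]

1 Progressive Voicing Assimilation: [yurfusvo] → [yurfusfo]
2 Medial Vowel Deletion: [yurfusfo] → [yrfsfo]
3 Velar Palatalization: no change — [yrfsfo]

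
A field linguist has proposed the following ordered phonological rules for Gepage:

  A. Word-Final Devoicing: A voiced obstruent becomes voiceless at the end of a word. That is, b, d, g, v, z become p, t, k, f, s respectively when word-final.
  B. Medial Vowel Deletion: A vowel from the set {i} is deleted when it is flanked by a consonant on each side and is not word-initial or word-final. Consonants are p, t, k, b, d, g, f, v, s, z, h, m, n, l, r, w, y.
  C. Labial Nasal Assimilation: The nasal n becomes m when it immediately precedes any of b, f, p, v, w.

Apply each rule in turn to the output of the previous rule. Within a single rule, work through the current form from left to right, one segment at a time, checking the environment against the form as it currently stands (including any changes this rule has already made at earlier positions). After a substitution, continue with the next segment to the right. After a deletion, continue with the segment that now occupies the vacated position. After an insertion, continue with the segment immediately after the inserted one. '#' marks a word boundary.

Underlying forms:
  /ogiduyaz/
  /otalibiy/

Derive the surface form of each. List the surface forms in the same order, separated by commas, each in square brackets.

[ogduyas], [otalby]

/ogiduyaz/:
  A Word-Final Devoicing: [ogiduyaz] → [ogiduyas]
  B Medial Vowel Deletion: [ogiduyas] → [ogduyas]
  C Labial Nasal Assimilation: no change — [ogduyas]
/otalibiy/:
  A Word-Final Devoicing: no change — [otalibiy]
  B Medial Vowel Deletion: [otalibiy] → [otalby]
  C Labial Nasal Assimilation: no change — [otalby]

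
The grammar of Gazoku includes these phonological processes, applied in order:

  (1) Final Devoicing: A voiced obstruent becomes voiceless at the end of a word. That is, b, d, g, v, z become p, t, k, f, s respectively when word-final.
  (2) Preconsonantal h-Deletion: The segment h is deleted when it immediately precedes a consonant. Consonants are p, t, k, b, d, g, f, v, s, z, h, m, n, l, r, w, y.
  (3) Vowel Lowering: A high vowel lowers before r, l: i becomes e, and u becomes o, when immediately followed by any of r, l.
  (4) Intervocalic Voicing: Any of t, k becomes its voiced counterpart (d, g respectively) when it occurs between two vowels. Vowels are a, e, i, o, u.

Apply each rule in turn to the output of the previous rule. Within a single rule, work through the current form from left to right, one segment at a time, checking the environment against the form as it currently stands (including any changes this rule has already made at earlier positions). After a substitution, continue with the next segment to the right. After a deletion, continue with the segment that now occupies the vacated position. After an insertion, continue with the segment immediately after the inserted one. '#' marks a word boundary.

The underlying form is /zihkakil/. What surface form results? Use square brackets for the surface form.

[zigagel]

(1) Final Devoicing: no change — [zihkakil]
(2) Preconsonantal h-Deletion: [zihkakil] → [zikakil]
(3) Vowel Lowering: [zikakil] → [zikakel]
(4) Intervocalic Voicing: [zikakel] → [zigagel]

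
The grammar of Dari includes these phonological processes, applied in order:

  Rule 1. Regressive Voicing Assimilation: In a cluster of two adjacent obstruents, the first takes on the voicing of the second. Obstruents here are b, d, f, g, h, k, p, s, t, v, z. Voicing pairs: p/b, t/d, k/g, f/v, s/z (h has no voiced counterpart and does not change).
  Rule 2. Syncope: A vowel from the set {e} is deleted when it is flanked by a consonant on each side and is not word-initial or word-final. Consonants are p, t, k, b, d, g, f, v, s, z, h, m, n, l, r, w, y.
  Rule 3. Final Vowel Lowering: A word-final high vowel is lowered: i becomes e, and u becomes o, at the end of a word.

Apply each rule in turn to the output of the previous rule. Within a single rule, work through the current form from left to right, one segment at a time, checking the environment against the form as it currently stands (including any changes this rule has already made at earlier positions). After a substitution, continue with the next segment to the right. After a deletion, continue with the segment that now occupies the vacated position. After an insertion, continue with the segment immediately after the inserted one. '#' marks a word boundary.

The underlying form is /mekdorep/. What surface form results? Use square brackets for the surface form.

[mgdorp]

Rule 1 Regressive Voicing Assimilation: [mekdorep] → [megdorep]
Rule 2 Syncope: [megdorep] → [mgdorp]
Rule 3 Final Vowel Lowering: no change — [mgdorp]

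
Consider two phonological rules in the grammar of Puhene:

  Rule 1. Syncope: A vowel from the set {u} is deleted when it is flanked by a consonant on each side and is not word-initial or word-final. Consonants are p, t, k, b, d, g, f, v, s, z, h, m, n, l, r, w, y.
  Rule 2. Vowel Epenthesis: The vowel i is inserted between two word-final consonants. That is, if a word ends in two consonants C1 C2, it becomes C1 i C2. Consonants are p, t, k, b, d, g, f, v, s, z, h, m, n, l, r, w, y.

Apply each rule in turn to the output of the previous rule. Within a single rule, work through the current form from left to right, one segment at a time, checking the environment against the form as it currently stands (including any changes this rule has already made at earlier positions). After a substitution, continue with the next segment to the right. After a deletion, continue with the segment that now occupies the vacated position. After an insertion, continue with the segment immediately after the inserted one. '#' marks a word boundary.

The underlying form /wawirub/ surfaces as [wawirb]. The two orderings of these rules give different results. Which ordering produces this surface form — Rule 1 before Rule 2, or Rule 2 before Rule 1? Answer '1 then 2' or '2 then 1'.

2 then 1

Order 1 then 2:
  1 Syncope: [wawirub] → [wawirb]
  2 Vowel Epenthesis: [wawirb] → [wawirib]
  result: [wawirib]
Order 2 then 1:
  2 Vowel Epenthesis: no change — [wawirub]
  1 Syncope: [wawirub] → [wawirb]
  result: [wawirb]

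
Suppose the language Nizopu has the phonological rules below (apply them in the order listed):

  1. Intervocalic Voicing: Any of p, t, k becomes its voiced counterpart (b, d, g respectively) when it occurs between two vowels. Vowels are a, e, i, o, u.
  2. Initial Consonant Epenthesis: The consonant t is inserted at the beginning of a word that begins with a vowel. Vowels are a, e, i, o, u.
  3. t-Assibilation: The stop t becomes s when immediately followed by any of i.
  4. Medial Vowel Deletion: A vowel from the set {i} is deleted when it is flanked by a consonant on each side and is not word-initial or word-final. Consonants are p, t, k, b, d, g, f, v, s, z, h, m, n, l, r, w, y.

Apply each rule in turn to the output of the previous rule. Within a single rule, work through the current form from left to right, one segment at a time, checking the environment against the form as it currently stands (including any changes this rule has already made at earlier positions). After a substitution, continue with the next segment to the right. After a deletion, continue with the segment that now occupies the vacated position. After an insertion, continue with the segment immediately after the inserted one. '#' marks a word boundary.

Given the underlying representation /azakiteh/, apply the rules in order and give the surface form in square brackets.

1 Intervocalic Voicing: [azakiteh] → [azagideh]
2 Initial Consonant Epenthesis: [azagideh] → [tazagideh]
3 t-Assibilation: no change — [tazagideh]
4 Medial Vowel Deletion: [tazagideh] → [tazagdeh]

[tazagdeh]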